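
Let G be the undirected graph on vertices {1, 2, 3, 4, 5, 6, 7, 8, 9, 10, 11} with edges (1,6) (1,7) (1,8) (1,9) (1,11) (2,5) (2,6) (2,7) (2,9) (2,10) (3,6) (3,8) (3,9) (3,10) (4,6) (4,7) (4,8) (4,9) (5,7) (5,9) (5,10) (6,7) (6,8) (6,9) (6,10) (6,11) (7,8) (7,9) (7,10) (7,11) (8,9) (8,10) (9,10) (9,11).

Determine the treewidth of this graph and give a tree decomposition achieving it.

The largest bag has 5 vertices, giving width 4; this decomposition certifies tw(G) ≤ 4. Conversely, {2, 5, 7, 9, 10} is a clique of size 5, and the vertices of any clique must share a bag in every tree decomposition; so some bag has ≥ 5 vertices and tw(G) ≥ 4. Hence tw(G) = 4 exactly.

Treewidth 4.
One optimal decomposition is:
Bags: B1 = {3, 6, 8, 9, 10}  B2 = {6, 7, 8, 9, 10}  B3 = {2, 6, 7, 9, 10}  B4 = {2, 5, 7, 9, 10}  B5 = {1, 6, 7, 8, 9}  B6 = {4, 6, 7, 8, 9}  B7 = {1, 6, 7, 9, 11}
Tree: B1–B2, B2–B3, B3–B4, B2–B5, B2–B6, B5–B7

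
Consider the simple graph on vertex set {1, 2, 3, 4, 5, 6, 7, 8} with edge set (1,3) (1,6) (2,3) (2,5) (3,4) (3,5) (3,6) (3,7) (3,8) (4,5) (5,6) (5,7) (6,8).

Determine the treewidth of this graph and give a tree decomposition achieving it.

The largest bag has 3 vertices, giving width 2; this decomposition certifies tw(G) ≤ 2. On the other hand G contains the 3-clique {3, 6, 8}. A clique must lie in a single bag of any decomposition, so no decomposition can have width below 2. The upper and lower bounds meet at 2, so that is the treewidth.

Treewidth 2.
One such decomposition:
Bags: B1 = {3, 4, 5}  B2 = {3, 5, 6}  B3 = {2, 3, 5}  B4 = {3, 6, 8}  B5 = {3, 5, 7}  B6 = {1, 3, 6}
Tree: B1–B2, B1–B3, B2–B4, B3–B5, B2–B6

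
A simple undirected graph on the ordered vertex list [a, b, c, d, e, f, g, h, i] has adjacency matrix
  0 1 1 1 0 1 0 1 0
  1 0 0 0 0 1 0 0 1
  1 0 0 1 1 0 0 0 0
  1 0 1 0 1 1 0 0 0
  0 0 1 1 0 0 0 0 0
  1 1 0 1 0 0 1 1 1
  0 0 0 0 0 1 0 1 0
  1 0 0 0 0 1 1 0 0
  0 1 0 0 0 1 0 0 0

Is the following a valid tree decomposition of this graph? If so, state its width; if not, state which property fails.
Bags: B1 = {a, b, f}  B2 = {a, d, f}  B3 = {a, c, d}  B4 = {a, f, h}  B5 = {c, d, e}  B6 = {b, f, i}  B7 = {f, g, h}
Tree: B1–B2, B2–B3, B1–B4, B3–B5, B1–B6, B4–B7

Every vertex of G appears in some bag (union = {a, b, c, d, e, f, g, h, i}); every edge is covered by a bag; and for each vertex v the set of bags containing v is connected in the bag tree. The decomposition is therefore valid. The largest bag has 3 vertices, so the width is 2.

Yes; width 2.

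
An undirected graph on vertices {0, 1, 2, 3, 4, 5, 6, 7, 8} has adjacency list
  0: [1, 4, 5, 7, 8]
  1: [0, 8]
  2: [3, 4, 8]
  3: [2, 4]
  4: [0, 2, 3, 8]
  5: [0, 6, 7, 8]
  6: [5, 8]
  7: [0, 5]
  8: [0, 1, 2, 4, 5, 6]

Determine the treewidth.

2

A width-2 tree decomposition is:
Bags: B1 = {0, 4, 8}  B2 = {2, 4, 8}  B3 = {0, 5, 8}  B4 = {0, 1, 8}  B5 = {5, 6, 8}  B6 = {0, 5, 7}  B7 = {2, 3, 4}
Tree: B1–B2, B1–B3, B1–B4, B3–B5, B3–B6, B2–B7
The largest bag has 3 vertices, giving width 2; this decomposition certifies tw(G) ≤ 2. On the other hand G contains the 3-clique {0, 1, 8}. A clique must lie in a single bag of any decomposition, so no decomposition can have width below 2. The upper and lower bounds meet at 2, so that is the treewidth.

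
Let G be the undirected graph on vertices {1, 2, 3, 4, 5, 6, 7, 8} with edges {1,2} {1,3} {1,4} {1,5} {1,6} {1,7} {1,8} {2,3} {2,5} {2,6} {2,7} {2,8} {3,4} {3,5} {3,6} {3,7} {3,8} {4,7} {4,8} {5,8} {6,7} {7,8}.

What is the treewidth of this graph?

4

A width-4 tree decomposition is:
Bags: B1 = {1, 3, 4, 7, 8}  B2 = {1, 2, 3, 7, 8}  B3 = {1, 2, 3, 5, 8}  B4 = {1, 2, 3, 6, 7}
Tree: B1–B2, B2–B3, B2–B4
The largest bag has 5 vertices, giving width 4; this decomposition certifies tw(G) ≤ 4. On the other hand G contains the 5-clique {1, 2, 3, 5, 8}. A clique must lie in a single bag of any decomposition, so no decomposition can have width below 4. Therefore the treewidth is 4.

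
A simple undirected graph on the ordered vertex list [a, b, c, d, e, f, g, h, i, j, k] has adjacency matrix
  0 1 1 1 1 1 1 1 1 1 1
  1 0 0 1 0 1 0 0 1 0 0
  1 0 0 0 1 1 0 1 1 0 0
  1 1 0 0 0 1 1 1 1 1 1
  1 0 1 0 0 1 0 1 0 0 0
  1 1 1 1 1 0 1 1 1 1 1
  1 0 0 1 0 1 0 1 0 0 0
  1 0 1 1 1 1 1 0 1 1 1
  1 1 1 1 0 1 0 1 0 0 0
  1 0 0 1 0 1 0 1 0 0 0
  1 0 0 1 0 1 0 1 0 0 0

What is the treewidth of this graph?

4

A width-4 tree decomposition is:
Bags: B1 = {a, d, f, h, i}  B2 = {a, c, f, h, i}  B3 = {a, b, d, f, i}  B4 = {a, d, f, h, k}  B5 = {a, d, f, h, j}  B6 = {a, c, e, f, h}  B7 = {a, d, f, g, h}
Tree: B1–B2, B1–B3, B1–B4, B4–B5, B2–B6, B5–B7
The largest bag has 5 vertices, giving width 4; this decomposition certifies tw(G) ≤ 4. On the other hand G contains the 5-clique {a, d, f, g, h}. A clique must lie in a single bag of any decomposition, so no decomposition can have width below 4. Hence tw(G) = 4 exactly.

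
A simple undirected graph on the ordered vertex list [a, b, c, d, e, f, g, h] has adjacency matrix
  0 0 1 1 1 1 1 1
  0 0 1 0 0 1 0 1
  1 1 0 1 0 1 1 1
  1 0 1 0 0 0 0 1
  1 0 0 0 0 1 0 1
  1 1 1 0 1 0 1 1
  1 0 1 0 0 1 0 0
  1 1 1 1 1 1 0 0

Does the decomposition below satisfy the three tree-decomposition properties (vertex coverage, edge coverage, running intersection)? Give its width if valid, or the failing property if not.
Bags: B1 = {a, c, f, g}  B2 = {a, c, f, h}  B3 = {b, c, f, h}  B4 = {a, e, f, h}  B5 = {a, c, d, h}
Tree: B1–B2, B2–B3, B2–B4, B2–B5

Yes; width 3.

Vertex coverage: the bags together contain {a, b, c, d, e, f, g, h}, the full vertex set. Edge coverage: each edge of G has both endpoints in at least one bag. Running intersection: for every vertex, the bags containing it form a connected subtree. All three properties hold, so this is a valid tree decomposition of width max|bag| − 1 = 3, and hence tw(G) ≤ 3.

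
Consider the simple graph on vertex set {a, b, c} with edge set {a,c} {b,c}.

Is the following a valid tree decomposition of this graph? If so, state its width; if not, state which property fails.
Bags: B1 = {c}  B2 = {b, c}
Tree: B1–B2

No — vertex a appears in no bag.

A tree decomposition must satisfy three properties: every vertex lies in some bag; for every edge, both endpoints lie together in some bag; and for every vertex, the bags containing it form a connected subtree. Here vertex a appears in no bag, so the decomposition is invalid.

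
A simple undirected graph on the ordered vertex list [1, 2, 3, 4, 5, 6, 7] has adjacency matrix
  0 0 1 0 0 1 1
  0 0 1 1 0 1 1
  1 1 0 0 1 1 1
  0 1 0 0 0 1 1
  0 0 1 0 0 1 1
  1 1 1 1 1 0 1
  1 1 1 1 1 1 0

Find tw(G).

A width-3 tree decomposition is:
Bags: B1 = {3, 5, 6, 7}  B2 = {2, 3, 6, 7}  B3 = {1, 3, 6, 7}  B4 = {2, 4, 6, 7}
Tree: B1–B2, B1–B3, B2–B4
The largest bag has 4 vertices, giving width 3; this decomposition certifies tw(G) ≤ 3. For the lower bound, the 4 vertices {1, 3, 6, 7} are pairwise adjacent, and any tree decomposition puts a clique entirely inside one bag — forcing width ≥ 3. The upper and lower bounds meet at 3, so that is the treewidth.

3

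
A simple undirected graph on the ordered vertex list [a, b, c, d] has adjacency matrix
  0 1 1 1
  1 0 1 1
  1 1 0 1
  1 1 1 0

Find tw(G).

A width-3 tree decomposition is:
Bags: B1 = {a, b, c, d}
Tree: (single bag)
A single bag containing all 4 vertices is trivially a valid decomposition of width 3. Conversely, {a, b, c, d} is a clique of size 4, and the vertices of any clique must share a bag in every tree decomposition; so some bag has ≥ 4 vertices and tw(G) ≥ 3. Hence tw(G) = 3 exactly.

3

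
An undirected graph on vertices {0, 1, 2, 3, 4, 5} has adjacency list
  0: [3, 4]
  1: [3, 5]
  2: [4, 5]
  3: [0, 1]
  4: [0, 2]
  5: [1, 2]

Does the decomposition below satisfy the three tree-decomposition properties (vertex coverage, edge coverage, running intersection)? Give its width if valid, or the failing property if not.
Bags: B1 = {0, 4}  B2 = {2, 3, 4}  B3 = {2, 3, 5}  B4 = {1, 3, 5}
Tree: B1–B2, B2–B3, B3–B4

A tree decomposition must satisfy three properties: every vertex lies in some bag; for every edge, both endpoints lie together in some bag; and for every vertex, the bags containing it form a connected subtree. Here edge (3,0) lies in no bag, so the decomposition is invalid.

No — edge (3,0) lies in no bag.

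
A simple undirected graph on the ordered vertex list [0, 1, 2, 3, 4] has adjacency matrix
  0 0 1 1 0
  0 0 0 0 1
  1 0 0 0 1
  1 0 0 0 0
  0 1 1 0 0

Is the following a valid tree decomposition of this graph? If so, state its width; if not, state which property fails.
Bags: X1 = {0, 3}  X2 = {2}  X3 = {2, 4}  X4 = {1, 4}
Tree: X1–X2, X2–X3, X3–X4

No — edge (0,2) lies in no bag.

A tree decomposition must satisfy three properties: every vertex lies in some bag; for every edge, both endpoints lie together in some bag; and for every vertex, the bags containing it form a connected subtree. Here edge (0,2) lies in no bag, so the decomposition is invalid.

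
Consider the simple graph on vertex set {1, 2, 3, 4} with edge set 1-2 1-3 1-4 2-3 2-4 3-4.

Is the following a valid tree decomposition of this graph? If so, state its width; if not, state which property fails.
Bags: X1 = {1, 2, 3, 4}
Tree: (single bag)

Every vertex of G appears in some bag (union = {1, 2, 3, 4}); every edge is covered by a bag; and for each vertex v the set of bags containing v is connected in the bag tree. The decomposition is therefore valid. The largest bag has 4 vertices, so the width is 3.

Yes; width 3.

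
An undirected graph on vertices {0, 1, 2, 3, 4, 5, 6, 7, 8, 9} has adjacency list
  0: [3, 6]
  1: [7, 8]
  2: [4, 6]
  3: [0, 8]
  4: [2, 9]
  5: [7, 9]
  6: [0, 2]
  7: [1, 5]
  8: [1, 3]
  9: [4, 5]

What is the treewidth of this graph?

2

A width-2 tree decomposition is:
Bags: B1 = {0, 2, 6}  B2 = {0, 2, 3}  B3 = {2, 3, 8}  B4 = {1, 2, 8}  B5 = {1, 2, 7}  B6 = {2, 5, 7}  B7 = {2, 5, 9}  B8 = {2, 4, 9}
Tree: B1–B2, B2–B3, B3–B4, B4–B5, B5–B6, B6–B7, B7–B8
Every bag has size at most 3, so the width is 3 − 1 = 2 and tw(G) ≤ 2. Since 2–6–0–3–8–1–7–5–9–4–2 is a cycle in G, G is not acyclic. Forests are exactly the graphs of treewidth ≤ 1, so tw(G) ≥ 2. Hence tw(G) = 2 exactly.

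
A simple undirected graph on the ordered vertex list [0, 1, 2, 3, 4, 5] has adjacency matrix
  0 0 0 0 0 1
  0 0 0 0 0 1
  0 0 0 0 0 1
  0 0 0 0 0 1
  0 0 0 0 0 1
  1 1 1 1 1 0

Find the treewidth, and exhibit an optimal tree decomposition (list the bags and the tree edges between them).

Treewidth 1.
One such decomposition:
Bags: B1 = {3, 5}  B2 = {0, 5}  B3 = {4, 5}  B4 = {1, 5}  B5 = {2, 5}
Tree: B1–B2, B1–B3, B3–B4, B3–B5

Every bag has size at most 2, so the width is 2 − 1 = 1 and tw(G) ≤ 1. G has an edge, so its treewidth is at least 1. Therefore the treewidth is 1.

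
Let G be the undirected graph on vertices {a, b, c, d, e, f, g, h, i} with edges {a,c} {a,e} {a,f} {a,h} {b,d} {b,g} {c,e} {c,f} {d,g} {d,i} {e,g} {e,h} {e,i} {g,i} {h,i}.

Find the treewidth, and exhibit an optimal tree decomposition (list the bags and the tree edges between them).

Treewidth 2.
One optimal decomposition is:
Bags: B1 = {a, e, h}  B2 = {a, c, e}  B3 = {a, c, f}  B4 = {e, h, i}  B5 = {e, g, i}  B6 = {d, g, i}  B7 = {b, d, g}
Tree: B1–B2, B2–B3, B1–B4, B4–B5, B5–B6, B6–B7

The largest bag has 3 vertices, giving width 2; this decomposition certifies tw(G) ≤ 2. Conversely, {b, d, g} is a clique of size 3, and the vertices of any clique must share a bag in every tree decomposition; so some bag has ≥ 3 vertices and tw(G) ≥ 2. Therefore the treewidth is 2.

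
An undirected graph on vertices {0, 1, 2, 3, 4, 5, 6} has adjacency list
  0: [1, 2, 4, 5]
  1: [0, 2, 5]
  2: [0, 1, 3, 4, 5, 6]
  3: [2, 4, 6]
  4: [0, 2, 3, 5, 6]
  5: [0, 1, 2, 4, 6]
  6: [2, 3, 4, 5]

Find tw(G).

3

A width-3 tree decomposition is:
Bags: B1 = {2, 4, 5, 6}  B2 = {2, 3, 4, 6}  B3 = {0, 2, 4, 5}  B4 = {0, 1, 2, 5}
Tree: B1–B2, B1–B3, B3–B4
The largest bag has 4 vertices, giving width 3; this decomposition certifies tw(G) ≤ 3. For the lower bound, the 4 vertices {0, 1, 2, 5} are pairwise adjacent, and any tree decomposition puts a clique entirely inside one bag — forcing width ≥ 3. The upper and lower bounds meet at 3, so that is the treewidth.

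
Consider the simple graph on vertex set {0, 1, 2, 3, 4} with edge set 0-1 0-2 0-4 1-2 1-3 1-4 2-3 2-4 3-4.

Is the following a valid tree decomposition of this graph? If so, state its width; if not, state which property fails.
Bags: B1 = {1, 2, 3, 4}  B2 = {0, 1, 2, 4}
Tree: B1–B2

Yes; width 3.

Vertex coverage: the bags together contain {0, 1, 2, 3, 4}, the full vertex set. Edge coverage: each edge of G has both endpoints in at least one bag. Running intersection: for every vertex, the bags containing it form a connected subtree. All three properties hold, so this is a valid tree decomposition of width max|bag| − 1 = 3, and hence tw(G) ≤ 3.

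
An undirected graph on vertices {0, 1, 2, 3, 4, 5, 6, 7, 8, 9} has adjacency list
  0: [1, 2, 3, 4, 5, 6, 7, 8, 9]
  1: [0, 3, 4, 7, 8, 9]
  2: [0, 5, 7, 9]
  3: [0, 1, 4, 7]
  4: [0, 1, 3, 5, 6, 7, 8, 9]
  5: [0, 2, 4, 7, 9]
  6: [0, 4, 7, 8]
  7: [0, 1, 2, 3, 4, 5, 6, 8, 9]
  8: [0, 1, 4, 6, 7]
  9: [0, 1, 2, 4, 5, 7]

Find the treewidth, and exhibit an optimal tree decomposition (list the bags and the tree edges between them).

The largest bag has 5 vertices, giving width 4; this decomposition certifies tw(G) ≤ 4. For the lower bound, the 5 vertices {0, 2, 5, 7, 9} are pairwise adjacent, and any tree decomposition puts a clique entirely inside one bag — forcing width ≥ 4. Combining the bounds, tw(G) = 4.

Treewidth 4.
One such decomposition:
Bags: B1 = {0, 4, 5, 7, 9}  B2 = {0, 1, 4, 7, 9}  B3 = {0, 1, 4, 7, 8}  B4 = {0, 1, 3, 4, 7}  B5 = {0, 4, 6, 7, 8}  B6 = {0, 2, 5, 7, 9}
Tree: B1–B2, B2–B3, B3–B4, B3–B5, B1–B6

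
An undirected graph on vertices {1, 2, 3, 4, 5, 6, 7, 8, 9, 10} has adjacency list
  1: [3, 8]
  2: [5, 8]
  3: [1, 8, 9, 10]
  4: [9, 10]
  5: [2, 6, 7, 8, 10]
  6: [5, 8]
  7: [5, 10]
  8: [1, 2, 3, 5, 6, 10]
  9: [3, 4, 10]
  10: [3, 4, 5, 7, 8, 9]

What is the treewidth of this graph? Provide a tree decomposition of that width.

Treewidth 2.
One such decomposition:
Bags: B1 = {5, 8, 10}  B2 = {5, 6, 8}  B3 = {2, 5, 8}  B4 = {3, 8, 10}  B5 = {1, 3, 8}  B6 = {5, 7, 10}  B7 = {3, 9, 10}  B8 = {4, 9, 10}
Tree: B1–B2, B2–B3, B1–B4, B4–B5, B1–B6, B4–B7, B7–B8

The largest bag has 3 vertices, giving width 2; this decomposition certifies tw(G) ≤ 2. Conversely, {1, 3, 8} is a clique of size 3, and the vertices of any clique must share a bag in every tree decomposition; so some bag has ≥ 3 vertices and tw(G) ≥ 2. Hence tw(G) = 2 exactly.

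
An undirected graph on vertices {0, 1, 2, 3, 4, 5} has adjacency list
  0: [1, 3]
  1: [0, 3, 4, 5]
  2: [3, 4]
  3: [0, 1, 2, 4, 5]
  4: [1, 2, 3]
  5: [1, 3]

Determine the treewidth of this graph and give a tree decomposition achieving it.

The largest bag has 3 vertices, giving width 2; this decomposition certifies tw(G) ≤ 2. On the other hand G contains the 3-clique {0, 1, 3}. A clique must lie in a single bag of any decomposition, so no decomposition can have width below 2. Combining the bounds, tw(G) = 2.

Treewidth 2.
One such decomposition:
Bags: B1 = {0, 1, 3}  B2 = {1, 3, 5}  B3 = {1, 3, 4}  B4 = {2, 3, 4}
Tree: B1–B2, B1–B3, B3–B4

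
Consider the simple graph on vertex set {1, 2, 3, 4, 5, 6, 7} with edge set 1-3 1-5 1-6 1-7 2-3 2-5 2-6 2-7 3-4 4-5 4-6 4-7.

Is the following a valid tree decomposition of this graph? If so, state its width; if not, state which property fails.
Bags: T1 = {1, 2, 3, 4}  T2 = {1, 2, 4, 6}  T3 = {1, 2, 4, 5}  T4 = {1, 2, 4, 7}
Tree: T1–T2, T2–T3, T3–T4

Yes; width 3.

Every vertex of G appears in some bag (union = {1, 2, 3, 4, 5, 6, 7}); every edge is covered by a bag; and for each vertex v the set of bags containing v is connected in the bag tree. The decomposition is therefore valid. The largest bag has 4 vertices, so the width is 3.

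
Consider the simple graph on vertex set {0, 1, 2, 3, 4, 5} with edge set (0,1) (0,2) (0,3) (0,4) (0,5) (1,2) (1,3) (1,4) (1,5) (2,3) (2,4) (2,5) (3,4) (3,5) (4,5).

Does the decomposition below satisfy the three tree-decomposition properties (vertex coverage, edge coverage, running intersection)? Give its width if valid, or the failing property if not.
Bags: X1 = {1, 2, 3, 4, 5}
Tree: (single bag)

A tree decomposition must satisfy three properties: every vertex lies in some bag; for every edge, both endpoints lie together in some bag; and for every vertex, the bags containing it form a connected subtree. Here vertex 0 appears in no bag, so the decomposition is invalid.

No — vertex 0 appears in no bag.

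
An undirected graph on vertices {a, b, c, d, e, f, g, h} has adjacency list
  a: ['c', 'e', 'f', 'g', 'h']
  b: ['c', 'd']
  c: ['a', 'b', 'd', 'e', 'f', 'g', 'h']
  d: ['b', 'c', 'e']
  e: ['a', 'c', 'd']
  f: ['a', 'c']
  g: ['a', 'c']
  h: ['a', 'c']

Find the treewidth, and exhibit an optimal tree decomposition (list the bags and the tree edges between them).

Treewidth 2.
One such decomposition:
Bags: B1 = {a, c, e}  B2 = {c, d, e}  B3 = {b, c, d}  B4 = {a, c, f}  B5 = {a, c, h}  B6 = {a, c, g}
Tree: B1–B2, B2–B3, B1–B4, B1–B5, B1–B6

Every bag has size at most 3, so the width is 3 − 1 = 2 and tw(G) ≤ 2. For the lower bound, the 3 vertices {c, d, e} are pairwise adjacent, and any tree decomposition puts a clique entirely inside one bag — forcing width ≥ 2. Combining the bounds, tw(G) = 2.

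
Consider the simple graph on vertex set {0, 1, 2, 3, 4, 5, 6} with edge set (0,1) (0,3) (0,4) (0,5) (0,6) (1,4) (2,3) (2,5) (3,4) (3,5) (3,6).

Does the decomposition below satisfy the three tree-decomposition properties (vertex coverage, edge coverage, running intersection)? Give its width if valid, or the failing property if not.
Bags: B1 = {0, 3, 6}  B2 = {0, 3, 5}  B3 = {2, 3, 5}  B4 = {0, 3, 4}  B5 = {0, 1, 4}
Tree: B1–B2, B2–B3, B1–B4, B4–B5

Checking the three conditions: (i) the bags cover all of {0, 1, 2, 3, 4, 5, 6}; (ii) for each edge, some bag contains both endpoints; (iii) the bags containing any fixed vertex form a subtree. All hold, so the decomposition is valid with width 3 − 1 = 2.

Yes; width 2.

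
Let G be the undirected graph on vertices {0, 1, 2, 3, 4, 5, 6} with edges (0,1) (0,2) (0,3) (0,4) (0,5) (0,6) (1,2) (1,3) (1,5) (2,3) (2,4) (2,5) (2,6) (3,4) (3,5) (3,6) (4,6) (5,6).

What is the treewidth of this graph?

4

A width-4 tree decomposition is:
Bags: B1 = {0, 2, 3, 5, 6}  B2 = {0, 1, 2, 3, 5}  B3 = {0, 2, 3, 4, 6}
Tree: B1–B2, B1–B3
Each bag holds 5 vertices, so the decomposition has width 4, which upper-bounds the treewidth. For the lower bound, the 5 vertices {0, 2, 3, 4, 6} are pairwise adjacent, and any tree decomposition puts a clique entirely inside one bag — forcing width ≥ 4. Combining the bounds, tw(G) = 4.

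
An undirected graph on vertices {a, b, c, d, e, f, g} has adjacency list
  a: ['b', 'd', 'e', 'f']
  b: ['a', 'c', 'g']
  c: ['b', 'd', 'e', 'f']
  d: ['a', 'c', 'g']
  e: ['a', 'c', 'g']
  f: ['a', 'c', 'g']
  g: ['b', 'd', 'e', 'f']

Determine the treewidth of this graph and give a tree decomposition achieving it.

Treewidth 3.
Bags: B1 = {a, c, f, g}  B2 = {a, b, c, g}  B3 = {a, c, d, g}  B4 = {a, c, e, g}
Tree: B1–B2, B2–B3, B3–B4

The largest bag has 4 vertices, giving width 3; this decomposition certifies tw(G) ≤ 3. For the lower bound: the 4 vertex sets {a,f}, {b,c}, {g}, {d} are disjoint, each induces a connected subgraph, and every pair is joined by at least one edge of G. Contracting each set to a single vertex therefore yields K_{4} as a minor, and since treewidth is minor-monotone, tw(G) ≥ tw(K_{4}) = 3. The upper and lower bounds meet at 3, so that is the treewidth.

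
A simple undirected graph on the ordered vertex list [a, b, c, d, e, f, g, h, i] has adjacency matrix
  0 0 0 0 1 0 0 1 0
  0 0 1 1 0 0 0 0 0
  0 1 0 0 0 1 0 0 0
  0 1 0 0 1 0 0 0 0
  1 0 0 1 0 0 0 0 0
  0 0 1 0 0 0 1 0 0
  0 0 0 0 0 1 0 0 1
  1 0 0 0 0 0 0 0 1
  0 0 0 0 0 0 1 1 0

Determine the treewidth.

A width-2 tree decomposition is:
Bags: B1 = {b, c, d}  B2 = {c, d, f}  B3 = {d, f, g}  B4 = {d, g, i}  B5 = {d, h, i}  B6 = {a, d, h}  B7 = {a, d, e}
Tree: B1–B2, B2–B3, B3–B4, B4–B5, B5–B6, B6–B7
The largest bag has 3 vertices, giving width 2; this decomposition certifies tw(G) ≤ 2. The edges d–b–c–f–g–i–h–a–e–d form a cycle, so G is not a tree and its treewidth is at least 2. Combining the bounds, tw(G) = 2.

2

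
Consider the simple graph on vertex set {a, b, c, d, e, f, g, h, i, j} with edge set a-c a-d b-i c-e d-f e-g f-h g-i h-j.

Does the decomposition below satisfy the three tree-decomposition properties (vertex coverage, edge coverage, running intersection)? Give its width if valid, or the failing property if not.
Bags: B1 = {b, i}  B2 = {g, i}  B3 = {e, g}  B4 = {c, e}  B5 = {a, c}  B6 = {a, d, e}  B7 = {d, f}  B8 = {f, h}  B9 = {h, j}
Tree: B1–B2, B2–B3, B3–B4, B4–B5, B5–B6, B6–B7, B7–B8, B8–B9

A tree decomposition must satisfy three properties: every vertex lies in some bag; for every edge, both endpoints lie together in some bag; and for every vertex, the bags containing it form a connected subtree. Here bags containing vertex e are not connected in the tree, so the decomposition is invalid.

No — bags containing vertex e are not connected in the tree.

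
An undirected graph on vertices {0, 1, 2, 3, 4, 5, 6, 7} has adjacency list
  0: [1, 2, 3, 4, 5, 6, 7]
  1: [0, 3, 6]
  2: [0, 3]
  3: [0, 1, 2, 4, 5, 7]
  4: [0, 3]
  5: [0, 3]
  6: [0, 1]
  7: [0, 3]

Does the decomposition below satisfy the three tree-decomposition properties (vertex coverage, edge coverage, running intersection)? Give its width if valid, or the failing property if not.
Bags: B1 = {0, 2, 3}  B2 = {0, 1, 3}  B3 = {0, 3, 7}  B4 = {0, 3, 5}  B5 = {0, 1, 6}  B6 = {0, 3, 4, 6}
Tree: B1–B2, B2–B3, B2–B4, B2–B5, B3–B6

A tree decomposition must satisfy three properties: every vertex lies in some bag; for every edge, both endpoints lie together in some bag; and for every vertex, the bags containing it form a connected subtree. Here bags containing vertex 6 are not connected in the tree, so the decomposition is invalid.

No — bags containing vertex 6 are not connected in the tree.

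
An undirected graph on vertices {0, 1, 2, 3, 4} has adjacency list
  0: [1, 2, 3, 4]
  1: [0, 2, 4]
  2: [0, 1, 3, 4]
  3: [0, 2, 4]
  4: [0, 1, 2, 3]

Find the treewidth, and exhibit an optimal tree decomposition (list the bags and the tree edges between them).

Treewidth 3.
One such decomposition:
Bags: B1 = {0, 2, 3, 4}  B2 = {0, 1, 2, 4}
Tree: B1–B2

Every bag has size at most 4, so the width is 4 − 1 = 3 and tw(G) ≤ 3. On the other hand G contains the 4-clique {0, 1, 2, 4}. A clique must lie in a single bag of any decomposition, so no decomposition can have width below 3. The upper and lower bounds meet at 3, so that is the treewidth.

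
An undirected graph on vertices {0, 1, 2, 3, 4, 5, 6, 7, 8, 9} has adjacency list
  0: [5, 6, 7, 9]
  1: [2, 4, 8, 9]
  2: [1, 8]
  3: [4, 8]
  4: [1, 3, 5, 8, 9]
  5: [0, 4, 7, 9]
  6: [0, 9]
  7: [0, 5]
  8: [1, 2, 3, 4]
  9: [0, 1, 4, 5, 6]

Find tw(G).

2

A width-2 tree decomposition is:
Bags: B1 = {0, 5, 9}  B2 = {4, 5, 9}  B3 = {0, 5, 7}  B4 = {1, 4, 9}  B5 = {1, 4, 8}  B6 = {3, 4, 8}  B7 = {0, 6, 9}  B8 = {1, 2, 8}
Tree: B1–B2, B1–B3, B2–B4, B4–B5, B5–B6, B1–B7, B5–B8
Every bag has size at most 3, so the width is 3 − 1 = 2 and tw(G) ≤ 2. On the other hand G contains the 3-clique {0, 5, 9}. A clique must lie in a single bag of any decomposition, so no decomposition can have width below 2. Combining the bounds, tw(G) = 2.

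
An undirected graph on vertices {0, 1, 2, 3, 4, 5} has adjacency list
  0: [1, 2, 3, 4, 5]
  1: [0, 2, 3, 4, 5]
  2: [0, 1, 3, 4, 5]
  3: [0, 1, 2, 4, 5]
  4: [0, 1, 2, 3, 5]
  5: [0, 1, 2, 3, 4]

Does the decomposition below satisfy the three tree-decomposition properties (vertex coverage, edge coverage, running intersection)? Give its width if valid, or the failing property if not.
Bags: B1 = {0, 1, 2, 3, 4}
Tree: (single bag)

No — vertex 5 appears in no bag.

A tree decomposition must satisfy three properties: every vertex lies in some bag; for every edge, both endpoints lie together in some bag; and for every vertex, the bags containing it form a connected subtree. Here vertex 5 appears in no bag, so the decomposition is invalid.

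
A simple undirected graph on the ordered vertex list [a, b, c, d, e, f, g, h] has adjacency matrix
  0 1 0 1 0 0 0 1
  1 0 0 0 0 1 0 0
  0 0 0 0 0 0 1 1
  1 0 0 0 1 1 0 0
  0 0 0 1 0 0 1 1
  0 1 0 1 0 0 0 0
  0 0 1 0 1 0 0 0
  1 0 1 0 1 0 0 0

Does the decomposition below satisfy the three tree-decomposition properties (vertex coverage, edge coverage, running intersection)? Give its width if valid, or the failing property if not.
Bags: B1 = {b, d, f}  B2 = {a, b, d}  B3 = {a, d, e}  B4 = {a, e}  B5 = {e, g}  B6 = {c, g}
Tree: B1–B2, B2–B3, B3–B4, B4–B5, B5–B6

No — vertex h appears in no bag.

A tree decomposition must satisfy three properties: every vertex lies in some bag; for every edge, both endpoints lie together in some bag; and for every vertex, the bags containing it form a connected subtree. Here vertex h appears in no bag, so the decomposition is invalid.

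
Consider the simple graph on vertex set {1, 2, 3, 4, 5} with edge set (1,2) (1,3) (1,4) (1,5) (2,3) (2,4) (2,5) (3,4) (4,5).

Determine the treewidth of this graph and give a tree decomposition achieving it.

The largest bag has 4 vertices, giving width 3; this decomposition certifies tw(G) ≤ 3. On the other hand G contains the 4-clique {1, 2, 3, 4}. A clique must lie in a single bag of any decomposition, so no decomposition can have width below 3. Combining the bounds, tw(G) = 3.

Treewidth 3.
One such decomposition:
Bags: B1 = {1, 2, 3, 4}  B2 = {1, 2, 4, 5}
Tree: B1–B2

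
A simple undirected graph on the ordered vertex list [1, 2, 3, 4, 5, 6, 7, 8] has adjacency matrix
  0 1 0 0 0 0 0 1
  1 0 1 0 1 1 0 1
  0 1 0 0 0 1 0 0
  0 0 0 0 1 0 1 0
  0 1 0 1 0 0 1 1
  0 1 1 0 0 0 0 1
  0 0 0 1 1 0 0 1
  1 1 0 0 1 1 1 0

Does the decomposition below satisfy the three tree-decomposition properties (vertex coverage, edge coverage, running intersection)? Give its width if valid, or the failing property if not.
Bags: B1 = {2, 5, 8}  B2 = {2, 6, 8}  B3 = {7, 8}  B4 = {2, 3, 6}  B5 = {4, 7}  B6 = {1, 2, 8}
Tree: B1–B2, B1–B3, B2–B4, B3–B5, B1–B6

No — edge (5,7) lies in no bag.

A tree decomposition must satisfy three properties: every vertex lies in some bag; for every edge, both endpoints lie together in some bag; and for every vertex, the bags containing it form a connected subtree. Here edge (5,7) lies in no bag, so the decomposition is invalid.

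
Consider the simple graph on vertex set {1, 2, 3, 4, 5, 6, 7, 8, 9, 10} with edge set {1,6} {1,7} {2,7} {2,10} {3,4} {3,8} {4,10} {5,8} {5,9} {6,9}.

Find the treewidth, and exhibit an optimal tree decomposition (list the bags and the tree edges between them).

Treewidth 2.
One such decomposition:
Bags: B1 = {2, 7, 10}  B2 = {4, 7, 10}  B3 = {3, 4, 7}  B4 = {3, 7, 8}  B5 = {5, 7, 8}  B6 = {5, 7, 9}  B7 = {6, 7, 9}  B8 = {1, 6, 7}
Tree: B1–B2, B2–B3, B3–B4, B4–B5, B5–B6, B6–B7, B7–B8

Each bag holds 3 vertices, so the decomposition has width 2, which upper-bounds the treewidth. Since 7–2–10–4–3–8–5–9–6–1–7 is a cycle in G, G is not acyclic. Forests are exactly the graphs of treewidth ≤ 1, so tw(G) ≥ 2. The upper and lower bounds meet at 2, so that is the treewidth.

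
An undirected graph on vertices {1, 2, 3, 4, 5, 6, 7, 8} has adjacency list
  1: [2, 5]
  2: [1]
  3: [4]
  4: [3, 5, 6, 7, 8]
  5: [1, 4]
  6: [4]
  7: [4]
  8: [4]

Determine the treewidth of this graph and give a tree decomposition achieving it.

Treewidth 1.
One such decomposition:
Bags: B1 = {4, 5}  B2 = {4, 7}  B3 = {4, 6}  B4 = {4, 8}  B5 = {1, 5}  B6 = {1, 2}  B7 = {3, 4}
Tree: B1–B2, B1–B3, B1–B4, B1–B5, B5–B6, B3–B7

The largest bag has 2 vertices, giving width 1; this decomposition certifies tw(G) ≤ 1. G has an edge, so its treewidth is at least 1. The upper and lower bounds meet at 1, so that is the treewidth.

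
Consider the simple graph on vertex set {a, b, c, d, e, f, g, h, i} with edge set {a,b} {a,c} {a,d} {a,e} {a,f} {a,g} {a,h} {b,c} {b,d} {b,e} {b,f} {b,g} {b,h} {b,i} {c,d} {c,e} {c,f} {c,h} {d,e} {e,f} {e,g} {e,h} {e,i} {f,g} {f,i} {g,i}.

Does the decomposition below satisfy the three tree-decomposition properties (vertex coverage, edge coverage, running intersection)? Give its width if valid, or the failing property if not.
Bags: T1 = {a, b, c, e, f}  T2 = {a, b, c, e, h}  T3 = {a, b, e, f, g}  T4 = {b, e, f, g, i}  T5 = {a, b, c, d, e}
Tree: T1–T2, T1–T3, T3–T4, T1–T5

Yes; width 4.

Vertex coverage: the bags together contain {a, b, c, d, e, f, g, h, i}, the full vertex set. Edge coverage: each edge of G has both endpoints in at least one bag. Running intersection: for every vertex, the bags containing it form a connected subtree. All three properties hold, so this is a valid tree decomposition of width max|bag| − 1 = 4, and hence tw(G) ≤ 4.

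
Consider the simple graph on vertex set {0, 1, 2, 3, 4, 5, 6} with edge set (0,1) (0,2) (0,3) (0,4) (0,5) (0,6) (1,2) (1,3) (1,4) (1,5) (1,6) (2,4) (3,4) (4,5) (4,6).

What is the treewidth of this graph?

3

A width-3 tree decomposition is:
Bags: B1 = {0, 1, 2, 4}  B2 = {0, 1, 3, 4}  B3 = {0, 1, 4, 5}  B4 = {0, 1, 4, 6}
Tree: B1–B2, B1–B3, B1–B4
The largest bag has 4 vertices, giving width 3; this decomposition certifies tw(G) ≤ 3. On the other hand G contains the 4-clique {0, 1, 2, 4}. A clique must lie in a single bag of any decomposition, so no decomposition can have width below 3. The upper and lower bounds meet at 3, so that is the treewidth.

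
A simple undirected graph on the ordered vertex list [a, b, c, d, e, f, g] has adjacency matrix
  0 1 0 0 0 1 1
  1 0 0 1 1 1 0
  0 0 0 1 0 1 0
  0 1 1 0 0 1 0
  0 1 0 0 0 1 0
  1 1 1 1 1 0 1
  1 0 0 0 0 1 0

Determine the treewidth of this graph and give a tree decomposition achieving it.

Treewidth 2.
Bags: B1 = {a, b, f}  B2 = {b, d, f}  B3 = {b, e, f}  B4 = {c, d, f}  B5 = {a, f, g}
Tree: B1–B2, B2–B3, B2–B4, B1–B5

Each bag holds 3 vertices, so the decomposition has width 2, which upper-bounds the treewidth. Conversely, {a, f, g} is a clique of size 3, and the vertices of any clique must share a bag in every tree decomposition; so some bag has ≥ 3 vertices and tw(G) ≥ 2. Hence tw(G) = 2 exactly.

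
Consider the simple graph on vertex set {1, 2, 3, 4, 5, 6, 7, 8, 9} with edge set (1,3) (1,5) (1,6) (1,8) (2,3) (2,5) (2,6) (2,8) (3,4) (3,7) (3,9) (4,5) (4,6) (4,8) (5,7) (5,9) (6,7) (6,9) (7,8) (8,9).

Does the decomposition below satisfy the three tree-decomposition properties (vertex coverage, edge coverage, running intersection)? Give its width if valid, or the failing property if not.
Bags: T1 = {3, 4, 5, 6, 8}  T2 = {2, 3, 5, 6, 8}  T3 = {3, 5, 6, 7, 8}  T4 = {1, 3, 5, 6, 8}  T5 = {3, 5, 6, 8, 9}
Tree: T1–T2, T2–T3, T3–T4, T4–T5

Vertex coverage: the bags together contain {1, 2, 3, 4, 5, 6, 7, 8, 9}, the full vertex set. Edge coverage: each edge of G has both endpoints in at least one bag. Running intersection: for every vertex, the bags containing it form a connected subtree. All three properties hold, so this is a valid tree decomposition of width max|bag| − 1 = 4, and hence tw(G) ≤ 4.

Yes; width 4.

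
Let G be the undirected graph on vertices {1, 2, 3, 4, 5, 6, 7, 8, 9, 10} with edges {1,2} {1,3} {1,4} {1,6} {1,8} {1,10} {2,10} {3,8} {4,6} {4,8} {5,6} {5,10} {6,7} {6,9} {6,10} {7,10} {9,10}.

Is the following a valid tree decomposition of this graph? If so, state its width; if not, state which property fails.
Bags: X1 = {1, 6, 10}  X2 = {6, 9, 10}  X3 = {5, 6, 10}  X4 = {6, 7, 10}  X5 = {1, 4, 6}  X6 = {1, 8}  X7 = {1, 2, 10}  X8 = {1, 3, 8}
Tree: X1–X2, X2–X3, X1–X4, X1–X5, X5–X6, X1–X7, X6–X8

A tree decomposition must satisfy three properties: every vertex lies in some bag; for every edge, both endpoints lie together in some bag; and for every vertex, the bags containing it form a connected subtree. Here edge (4,8) lies in no bag, so the decomposition is invalid.

No — edge (4,8) lies in no bag.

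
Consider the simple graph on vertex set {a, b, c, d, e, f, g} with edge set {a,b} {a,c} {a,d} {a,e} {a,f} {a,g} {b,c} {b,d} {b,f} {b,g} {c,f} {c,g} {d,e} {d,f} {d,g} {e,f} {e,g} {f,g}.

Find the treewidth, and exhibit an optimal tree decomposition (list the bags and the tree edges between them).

Treewidth 4.
One optimal decomposition is:
Bags: B1 = {a, d, e, f, g}  B2 = {a, b, d, f, g}  B3 = {a, b, c, f, g}
Tree: B1–B2, B2–B3

Each bag holds 5 vertices, so the decomposition has width 4, which upper-bounds the treewidth. On the other hand G contains the 5-clique {a, d, e, f, g}. A clique must lie in a single bag of any decomposition, so no decomposition can have width below 4. The upper and lower bounds meet at 4, so that is the treewidth.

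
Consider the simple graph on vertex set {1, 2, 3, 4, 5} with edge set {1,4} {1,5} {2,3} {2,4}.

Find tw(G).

A width-1 tree decomposition is:
Bags: B1 = {1, 5}  B2 = {1, 4}  B3 = {2, 4}  B4 = {2, 3}
Tree: B1–B2, B2–B3, B3–B4
The largest bag has 2 vertices, giving width 1; this decomposition certifies tw(G) ≤ 1. Any graph with an edge has treewidth ≥ 1, and G has the edge 5–1. Therefore the treewidth is 1.

1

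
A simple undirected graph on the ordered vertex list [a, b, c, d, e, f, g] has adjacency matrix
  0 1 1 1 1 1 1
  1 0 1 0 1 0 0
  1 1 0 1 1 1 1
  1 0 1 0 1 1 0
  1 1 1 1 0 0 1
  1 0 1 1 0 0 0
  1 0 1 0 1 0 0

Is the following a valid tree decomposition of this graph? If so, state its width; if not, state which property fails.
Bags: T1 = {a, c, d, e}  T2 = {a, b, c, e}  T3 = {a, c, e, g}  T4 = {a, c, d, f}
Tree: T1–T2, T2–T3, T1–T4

Vertex coverage: the bags together contain {a, b, c, d, e, f, g}, the full vertex set. Edge coverage: each edge of G has both endpoints in at least one bag. Running intersection: for every vertex, the bags containing it form a connected subtree. All three properties hold, so this is a valid tree decomposition of width max|bag| − 1 = 3, and hence tw(G) ≤ 3.

Yes; width 3.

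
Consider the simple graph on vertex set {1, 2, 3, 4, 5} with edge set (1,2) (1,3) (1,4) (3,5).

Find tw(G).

A width-1 tree decomposition is:
Bags: B1 = {1, 2}  B2 = {1, 3}  B3 = {3, 5}  B4 = {1, 4}
Tree: B1–B2, B2–B3, B2–B4
Each bag holds 2 vertices, so the decomposition has width 1, which upper-bounds the treewidth. Any graph with an edge has treewidth ≥ 1, and G has the edge 1–2. The upper and lower bounds meet at 1, so that is the treewidth.

1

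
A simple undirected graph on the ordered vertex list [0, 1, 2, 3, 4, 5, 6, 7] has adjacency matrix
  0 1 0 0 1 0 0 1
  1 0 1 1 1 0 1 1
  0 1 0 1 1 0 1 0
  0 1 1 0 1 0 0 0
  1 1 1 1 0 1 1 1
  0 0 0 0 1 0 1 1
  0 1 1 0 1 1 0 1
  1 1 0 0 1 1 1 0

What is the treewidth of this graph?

A width-3 tree decomposition is:
Bags: B1 = {0, 1, 4, 7}  B2 = {1, 4, 6, 7}  B3 = {1, 2, 4, 6}  B4 = {1, 2, 3, 4}  B5 = {4, 5, 6, 7}
Tree: B1–B2, B2–B3, B3–B4, B2–B5
The largest bag has 4 vertices, giving width 3; this decomposition certifies tw(G) ≤ 3. On the other hand G contains the 4-clique {0, 1, 4, 7}. A clique must lie in a single bag of any decomposition, so no decomposition can have width below 3. Hence tw(G) = 3 exactly.

3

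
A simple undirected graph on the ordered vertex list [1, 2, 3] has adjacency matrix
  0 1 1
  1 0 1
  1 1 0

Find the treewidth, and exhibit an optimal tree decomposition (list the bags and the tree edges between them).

Treewidth 2.
One optimal decomposition is:
Bags: B1 = {1, 2, 3}
Tree: (single bag)

With just one bag of size 3, the width is 3 − 1 = 2, so tw(G) ≤ 2. For the lower bound, the 3 vertices {1, 2, 3} are pairwise adjacent, and any tree decomposition puts a clique entirely inside one bag — forcing width ≥ 2. Therefore the treewidth is 2.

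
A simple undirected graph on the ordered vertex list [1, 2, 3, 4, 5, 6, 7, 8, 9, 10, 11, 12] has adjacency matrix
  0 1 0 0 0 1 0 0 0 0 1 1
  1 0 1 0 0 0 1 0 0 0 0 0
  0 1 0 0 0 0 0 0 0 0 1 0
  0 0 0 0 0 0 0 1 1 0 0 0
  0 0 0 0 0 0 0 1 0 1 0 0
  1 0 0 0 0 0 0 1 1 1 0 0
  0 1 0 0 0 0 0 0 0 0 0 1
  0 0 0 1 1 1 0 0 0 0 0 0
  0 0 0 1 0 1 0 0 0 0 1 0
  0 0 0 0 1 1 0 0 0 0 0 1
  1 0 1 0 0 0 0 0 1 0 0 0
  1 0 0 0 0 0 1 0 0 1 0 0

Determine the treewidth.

A width-3 tree decomposition is:
Bags: B1 = {4, 5, 8, 10}  B2 = {4, 6, 8, 10}  B3 = {4, 6, 9, 10}  B4 = {6, 9, 10, 12}  B5 = {1, 6, 9, 12}  B6 = {1, 9, 11, 12}  B7 = {1, 7, 11, 12}  B8 = {1, 2, 7, 11}  B9 = {2, 3, 7, 11}
Tree: B1–B2, B2–B3, B3–B4, B4–B5, B5–B6, B6–B7, B7–B8, B8–B9
The largest bag has 4 vertices, giving width 3; this decomposition certifies tw(G) ≤ 3. For the lower bound: the 4 vertex sets {4,5,8}, {10}, {6}, {1,9,11,12} are disjoint, each induces a connected subgraph, and every pair is joined by at least one edge of G. Contracting each set to a single vertex therefore yields K_{4} as a minor, and since treewidth is minor-monotone, tw(G) ≥ tw(K_{4}) = 3. Combining the bounds, tw(G) = 3.

3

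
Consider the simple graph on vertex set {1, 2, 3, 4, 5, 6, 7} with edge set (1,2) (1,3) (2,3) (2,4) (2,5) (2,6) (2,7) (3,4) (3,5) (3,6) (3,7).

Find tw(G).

A width-2 tree decomposition is:
Bags: B1 = {2, 3, 5}  B2 = {2, 3, 7}  B3 = {2, 3, 4}  B4 = {1, 2, 3}  B5 = {2, 3, 6}
Tree: B1–B2, B1–B3, B2–B4, B2–B5
Every bag has size at most 3, so the width is 3 − 1 = 2 and tw(G) ≤ 2. On the other hand G contains the 3-clique {1, 2, 3}. A clique must lie in a single bag of any decomposition, so no decomposition can have width below 2. The upper and lower bounds meet at 2, so that is the treewidth.

2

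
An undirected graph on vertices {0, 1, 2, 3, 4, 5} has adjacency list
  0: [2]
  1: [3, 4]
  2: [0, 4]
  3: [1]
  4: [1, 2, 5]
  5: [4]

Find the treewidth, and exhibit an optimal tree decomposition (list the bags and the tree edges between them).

Each bag holds 2 vertices, so the decomposition has width 1, which upper-bounds the treewidth. G has an edge, so its treewidth is at least 1. Combining the bounds, tw(G) = 1.

Treewidth 1.
Bags: B1 = {2, 4}  B2 = {1, 4}  B3 = {1, 3}  B4 = {4, 5}  B5 = {0, 2}
Tree: B1–B2, B2–B3, B2–B4, B1–B5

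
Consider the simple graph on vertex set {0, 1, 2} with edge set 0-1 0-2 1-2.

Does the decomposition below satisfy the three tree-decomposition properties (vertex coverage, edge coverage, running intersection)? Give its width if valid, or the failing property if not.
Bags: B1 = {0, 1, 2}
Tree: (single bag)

Yes; width 2.

Checking the three conditions: (i) the bags cover all of {0, 1, 2}; (ii) for each edge, some bag contains both endpoints; (iii) the bags containing any fixed vertex form a subtree. All hold, so the decomposition is valid with width 3 − 1 = 2.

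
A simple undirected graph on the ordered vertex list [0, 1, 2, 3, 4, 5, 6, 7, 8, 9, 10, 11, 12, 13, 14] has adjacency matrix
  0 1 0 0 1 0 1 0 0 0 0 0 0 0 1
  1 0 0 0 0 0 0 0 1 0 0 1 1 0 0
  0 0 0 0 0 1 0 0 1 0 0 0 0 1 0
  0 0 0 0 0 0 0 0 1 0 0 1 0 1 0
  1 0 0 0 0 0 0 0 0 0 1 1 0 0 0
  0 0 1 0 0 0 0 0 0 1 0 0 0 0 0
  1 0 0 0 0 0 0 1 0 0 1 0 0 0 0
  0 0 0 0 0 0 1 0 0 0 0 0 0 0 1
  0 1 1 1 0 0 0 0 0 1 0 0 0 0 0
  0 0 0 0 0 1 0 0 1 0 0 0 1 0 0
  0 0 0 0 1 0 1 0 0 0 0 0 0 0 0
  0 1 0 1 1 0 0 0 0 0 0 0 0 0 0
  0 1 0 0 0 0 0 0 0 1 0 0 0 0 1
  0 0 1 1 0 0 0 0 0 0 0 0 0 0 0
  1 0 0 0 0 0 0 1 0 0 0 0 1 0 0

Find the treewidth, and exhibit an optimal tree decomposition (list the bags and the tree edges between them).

Treewidth 3.
One such decomposition:
Bags: B1 = {4, 6, 7, 10}  B2 = {0, 4, 6, 7}  B3 = {0, 4, 7, 14}  B4 = {0, 4, 11, 14}  B5 = {0, 1, 11, 14}  B6 = {1, 11, 12, 14}  B7 = {1, 3, 11, 12}  B8 = {1, 3, 8, 12}  B9 = {3, 8, 9, 12}  B10 = {3, 8, 9, 13}  B11 = {2, 8, 9, 13}  B12 = {2, 5, 9, 13}
Tree: B1–B2, B2–B3, B3–B4, B4–B5, B5–B6, B6–B7, B7–B8, B8–B9, B9–B10, B10–B11, B11–B12

Every bag has size at most 4, so the width is 4 − 1 = 3 and tw(G) ≤ 3. For the lower bound: the 4 vertex sets {6,7,10}, {4}, {0}, {1,11,12,14} are disjoint, each induces a connected subgraph, and every pair is joined by at least one edge of G. Contracting each set to a single vertex therefore yields K_{4} as a minor, and since treewidth is minor-monotone, tw(G) ≥ tw(K_{4}) = 3. Combining the bounds, tw(G) = 3.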